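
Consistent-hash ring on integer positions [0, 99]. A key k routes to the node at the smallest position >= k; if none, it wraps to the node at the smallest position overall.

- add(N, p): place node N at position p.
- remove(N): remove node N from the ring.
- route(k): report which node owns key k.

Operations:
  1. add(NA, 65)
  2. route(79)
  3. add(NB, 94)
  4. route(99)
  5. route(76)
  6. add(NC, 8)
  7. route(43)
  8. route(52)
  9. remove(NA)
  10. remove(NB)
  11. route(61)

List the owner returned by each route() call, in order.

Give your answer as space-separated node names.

Answer: NA NA NB NA NA NC

Derivation:
Op 1: add NA@65 -> ring=[65:NA]
Op 2: route key 79: none >= 79, wrap to smallest pos 65 -> NA
Op 3: add NB@94 -> ring=[65:NA,94:NB]
Op 4: route key 99: none >= 99, wrap to smallest pos 65 -> NA
Op 5: route key 76: smallest pos >= 76 is 94 -> NB
Op 6: add NC@8 -> ring=[8:NC,65:NA,94:NB]
Op 7: route key 43: smallest pos >= 43 is 65 -> NA
Op 8: route key 52: smallest pos >= 52 is 65 -> NA
Op 9: remove NA -> ring=[8:NC,94:NB]
Op 10: remove NB -> ring=[8:NC]
Op 11: route key 61: none >= 61, wrap to smallest pos 8 -> NC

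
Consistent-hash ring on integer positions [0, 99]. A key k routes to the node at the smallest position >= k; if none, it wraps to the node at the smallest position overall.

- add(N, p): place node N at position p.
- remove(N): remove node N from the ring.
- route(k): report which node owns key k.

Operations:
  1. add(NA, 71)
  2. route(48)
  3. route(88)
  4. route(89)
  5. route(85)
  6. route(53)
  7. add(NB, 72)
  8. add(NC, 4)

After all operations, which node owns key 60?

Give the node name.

Op 1: add NA@71 -> ring=[71:NA]
Op 2: route key 48: smallest pos >= 48 is 71 -> NA
Op 3: route key 88: none >= 88, wrap to smallest pos 71 -> NA
Op 4: route key 89: none >= 89, wrap to smallest pos 71 -> NA
Op 5: route key 85: none >= 85, wrap to smallest pos 71 -> NA
Op 6: route key 53: smallest pos >= 53 is 71 -> NA
Op 7: add NB@72 -> ring=[71:NA,72:NB]
Op 8: add NC@4 -> ring=[4:NC,71:NA,72:NB]
Final route key 60: smallest pos >= 60 is 71 -> NA

Answer: NA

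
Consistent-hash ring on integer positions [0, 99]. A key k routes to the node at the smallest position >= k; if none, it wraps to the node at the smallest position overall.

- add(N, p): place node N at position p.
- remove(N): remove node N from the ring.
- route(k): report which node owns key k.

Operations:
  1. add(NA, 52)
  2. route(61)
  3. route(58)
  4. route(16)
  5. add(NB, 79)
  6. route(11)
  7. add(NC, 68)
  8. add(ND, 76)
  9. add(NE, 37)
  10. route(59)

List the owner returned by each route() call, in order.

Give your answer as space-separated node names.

Answer: NA NA NA NA NC

Derivation:
Op 1: add NA@52 -> ring=[52:NA]
Op 2: route key 61: none >= 61, wrap to smallest pos 52 -> NA
Op 3: route key 58: none >= 58, wrap to smallest pos 52 -> NA
Op 4: route key 16: smallest pos >= 16 is 52 -> NA
Op 5: add NB@79 -> ring=[52:NA,79:NB]
Op 6: route key 11: smallest pos >= 11 is 52 -> NA
Op 7: add NC@68 -> ring=[52:NA,68:NC,79:NB]
Op 8: add ND@76 -> ring=[52:NA,68:NC,76:ND,79:NB]
Op 9: add NE@37 -> ring=[37:NE,52:NA,68:NC,76:ND,79:NB]
Op 10: route key 59: smallest pos >= 59 is 68 -> NC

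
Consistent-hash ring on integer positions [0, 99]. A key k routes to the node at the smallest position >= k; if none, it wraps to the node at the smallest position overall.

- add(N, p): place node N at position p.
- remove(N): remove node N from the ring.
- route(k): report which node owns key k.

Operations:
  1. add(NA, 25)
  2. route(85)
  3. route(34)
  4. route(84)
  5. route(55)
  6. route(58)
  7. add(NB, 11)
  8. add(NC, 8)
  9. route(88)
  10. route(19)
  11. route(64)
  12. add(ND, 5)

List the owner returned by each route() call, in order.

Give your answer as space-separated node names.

Op 1: add NA@25 -> ring=[25:NA]
Op 2: route key 85: none >= 85, wrap to smallest pos 25 -> NA
Op 3: route key 34: none >= 34, wrap to smallest pos 25 -> NA
Op 4: route key 84: none >= 84, wrap to smallest pos 25 -> NA
Op 5: route key 55: none >= 55, wrap to smallest pos 25 -> NA
Op 6: route key 58: none >= 58, wrap to smallest pos 25 -> NA
Op 7: add NB@11 -> ring=[11:NB,25:NA]
Op 8: add NC@8 -> ring=[8:NC,11:NB,25:NA]
Op 9: route key 88: none >= 88, wrap to smallest pos 8 -> NC
Op 10: route key 19: smallest pos >= 19 is 25 -> NA
Op 11: route key 64: none >= 64, wrap to smallest pos 8 -> NC
Op 12: add ND@5 -> ring=[5:ND,8:NC,11:NB,25:NA]

Answer: NA NA NA NA NA NC NA NC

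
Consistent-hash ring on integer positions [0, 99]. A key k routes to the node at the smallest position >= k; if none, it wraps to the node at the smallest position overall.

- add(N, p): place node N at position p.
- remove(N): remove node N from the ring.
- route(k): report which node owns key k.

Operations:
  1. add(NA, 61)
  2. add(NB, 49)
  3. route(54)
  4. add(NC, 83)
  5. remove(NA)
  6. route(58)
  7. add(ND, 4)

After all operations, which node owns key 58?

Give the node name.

Op 1: add NA@61 -> ring=[61:NA]
Op 2: add NB@49 -> ring=[49:NB,61:NA]
Op 3: route key 54: smallest pos >= 54 is 61 -> NA
Op 4: add NC@83 -> ring=[49:NB,61:NA,83:NC]
Op 5: remove NA -> ring=[49:NB,83:NC]
Op 6: route key 58: smallest pos >= 58 is 83 -> NC
Op 7: add ND@4 -> ring=[4:ND,49:NB,83:NC]
Final route key 58: smallest pos >= 58 is 83 -> NC

Answer: NC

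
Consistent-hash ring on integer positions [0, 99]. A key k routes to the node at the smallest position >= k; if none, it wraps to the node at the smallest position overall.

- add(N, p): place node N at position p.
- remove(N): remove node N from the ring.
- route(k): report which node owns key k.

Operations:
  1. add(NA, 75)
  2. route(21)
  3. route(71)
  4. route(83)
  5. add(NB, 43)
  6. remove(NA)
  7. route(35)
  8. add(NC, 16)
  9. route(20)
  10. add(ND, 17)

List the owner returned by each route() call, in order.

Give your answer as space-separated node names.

Op 1: add NA@75 -> ring=[75:NA]
Op 2: route key 21: smallest pos >= 21 is 75 -> NA
Op 3: route key 71: smallest pos >= 71 is 75 -> NA
Op 4: route key 83: none >= 83, wrap to smallest pos 75 -> NA
Op 5: add NB@43 -> ring=[43:NB,75:NA]
Op 6: remove NA -> ring=[43:NB]
Op 7: route key 35: smallest pos >= 35 is 43 -> NB
Op 8: add NC@16 -> ring=[16:NC,43:NB]
Op 9: route key 20: smallest pos >= 20 is 43 -> NB
Op 10: add ND@17 -> ring=[16:NC,17:ND,43:NB]

Answer: NA NA NA NB NB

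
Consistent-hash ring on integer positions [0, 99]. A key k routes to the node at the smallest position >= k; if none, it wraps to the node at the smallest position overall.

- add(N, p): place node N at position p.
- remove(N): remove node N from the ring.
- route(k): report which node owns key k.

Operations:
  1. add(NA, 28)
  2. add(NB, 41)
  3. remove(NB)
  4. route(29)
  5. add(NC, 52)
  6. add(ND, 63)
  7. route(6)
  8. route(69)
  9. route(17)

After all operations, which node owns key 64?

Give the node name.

Op 1: add NA@28 -> ring=[28:NA]
Op 2: add NB@41 -> ring=[28:NA,41:NB]
Op 3: remove NB -> ring=[28:NA]
Op 4: route key 29: none >= 29, wrap to smallest pos 28 -> NA
Op 5: add NC@52 -> ring=[28:NA,52:NC]
Op 6: add ND@63 -> ring=[28:NA,52:NC,63:ND]
Op 7: route key 6: smallest pos >= 6 is 28 -> NA
Op 8: route key 69: none >= 69, wrap to smallest pos 28 -> NA
Op 9: route key 17: smallest pos >= 17 is 28 -> NA
Final route key 64: none >= 64, wrap to smallest pos 28 -> NA

Answer: NA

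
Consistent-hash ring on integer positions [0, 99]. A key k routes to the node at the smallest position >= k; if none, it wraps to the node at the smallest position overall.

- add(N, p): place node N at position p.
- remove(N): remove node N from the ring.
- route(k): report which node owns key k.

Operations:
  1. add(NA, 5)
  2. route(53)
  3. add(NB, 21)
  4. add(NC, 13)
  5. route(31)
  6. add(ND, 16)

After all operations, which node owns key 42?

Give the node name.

Op 1: add NA@5 -> ring=[5:NA]
Op 2: route key 53: none >= 53, wrap to smallest pos 5 -> NA
Op 3: add NB@21 -> ring=[5:NA,21:NB]
Op 4: add NC@13 -> ring=[5:NA,13:NC,21:NB]
Op 5: route key 31: none >= 31, wrap to smallest pos 5 -> NA
Op 6: add ND@16 -> ring=[5:NA,13:NC,16:ND,21:NB]
Final route key 42: none >= 42, wrap to smallest pos 5 -> NA

Answer: NA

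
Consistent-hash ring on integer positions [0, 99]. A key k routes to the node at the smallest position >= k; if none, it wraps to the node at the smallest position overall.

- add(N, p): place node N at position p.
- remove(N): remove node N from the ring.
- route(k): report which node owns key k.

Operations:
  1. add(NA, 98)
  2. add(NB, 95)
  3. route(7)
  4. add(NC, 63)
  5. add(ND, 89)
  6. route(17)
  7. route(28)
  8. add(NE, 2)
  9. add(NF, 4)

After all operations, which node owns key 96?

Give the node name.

Op 1: add NA@98 -> ring=[98:NA]
Op 2: add NB@95 -> ring=[95:NB,98:NA]
Op 3: route key 7: smallest pos >= 7 is 95 -> NB
Op 4: add NC@63 -> ring=[63:NC,95:NB,98:NA]
Op 5: add ND@89 -> ring=[63:NC,89:ND,95:NB,98:NA]
Op 6: route key 17: smallest pos >= 17 is 63 -> NC
Op 7: route key 28: smallest pos >= 28 is 63 -> NC
Op 8: add NE@2 -> ring=[2:NE,63:NC,89:ND,95:NB,98:NA]
Op 9: add NF@4 -> ring=[2:NE,4:NF,63:NC,89:ND,95:NB,98:NA]
Final route key 96: smallest pos >= 96 is 98 -> NA

Answer: NA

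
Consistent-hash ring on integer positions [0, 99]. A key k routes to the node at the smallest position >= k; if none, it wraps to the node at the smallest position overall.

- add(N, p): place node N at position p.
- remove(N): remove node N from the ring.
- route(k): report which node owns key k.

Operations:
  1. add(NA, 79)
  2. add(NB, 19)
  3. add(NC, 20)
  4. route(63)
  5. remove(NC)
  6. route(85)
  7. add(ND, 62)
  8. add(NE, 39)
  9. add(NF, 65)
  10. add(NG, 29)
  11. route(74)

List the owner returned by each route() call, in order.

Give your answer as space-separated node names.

Op 1: add NA@79 -> ring=[79:NA]
Op 2: add NB@19 -> ring=[19:NB,79:NA]
Op 3: add NC@20 -> ring=[19:NB,20:NC,79:NA]
Op 4: route key 63: smallest pos >= 63 is 79 -> NA
Op 5: remove NC -> ring=[19:NB,79:NA]
Op 6: route key 85: none >= 85, wrap to smallest pos 19 -> NB
Op 7: add ND@62 -> ring=[19:NB,62:ND,79:NA]
Op 8: add NE@39 -> ring=[19:NB,39:NE,62:ND,79:NA]
Op 9: add NF@65 -> ring=[19:NB,39:NE,62:ND,65:NF,79:NA]
Op 10: add NG@29 -> ring=[19:NB,29:NG,39:NE,62:ND,65:NF,79:NA]
Op 11: route key 74: smallest pos >= 74 is 79 -> NA

Answer: NA NB NA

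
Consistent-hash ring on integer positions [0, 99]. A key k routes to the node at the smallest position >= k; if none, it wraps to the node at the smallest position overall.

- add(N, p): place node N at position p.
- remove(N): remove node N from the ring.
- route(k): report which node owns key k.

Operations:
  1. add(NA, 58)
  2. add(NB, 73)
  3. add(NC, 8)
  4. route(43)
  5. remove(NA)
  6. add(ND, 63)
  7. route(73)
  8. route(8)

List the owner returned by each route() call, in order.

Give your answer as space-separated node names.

Answer: NA NB NC

Derivation:
Op 1: add NA@58 -> ring=[58:NA]
Op 2: add NB@73 -> ring=[58:NA,73:NB]
Op 3: add NC@8 -> ring=[8:NC,58:NA,73:NB]
Op 4: route key 43: smallest pos >= 43 is 58 -> NA
Op 5: remove NA -> ring=[8:NC,73:NB]
Op 6: add ND@63 -> ring=[8:NC,63:ND,73:NB]
Op 7: route key 73: smallest pos >= 73 is 73 -> NB
Op 8: route key 8: smallest pos >= 8 is 8 -> NC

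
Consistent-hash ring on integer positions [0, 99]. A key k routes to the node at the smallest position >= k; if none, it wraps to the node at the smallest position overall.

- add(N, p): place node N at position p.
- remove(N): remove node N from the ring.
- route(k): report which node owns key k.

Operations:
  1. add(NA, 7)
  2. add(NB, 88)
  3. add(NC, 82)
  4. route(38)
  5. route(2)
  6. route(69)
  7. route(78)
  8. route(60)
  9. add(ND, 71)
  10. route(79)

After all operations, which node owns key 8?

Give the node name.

Answer: ND

Derivation:
Op 1: add NA@7 -> ring=[7:NA]
Op 2: add NB@88 -> ring=[7:NA,88:NB]
Op 3: add NC@82 -> ring=[7:NA,82:NC,88:NB]
Op 4: route key 38: smallest pos >= 38 is 82 -> NC
Op 5: route key 2: smallest pos >= 2 is 7 -> NA
Op 6: route key 69: smallest pos >= 69 is 82 -> NC
Op 7: route key 78: smallest pos >= 78 is 82 -> NC
Op 8: route key 60: smallest pos >= 60 is 82 -> NC
Op 9: add ND@71 -> ring=[7:NA,71:ND,82:NC,88:NB]
Op 10: route key 79: smallest pos >= 79 is 82 -> NC
Final route key 8: smallest pos >= 8 is 71 -> ND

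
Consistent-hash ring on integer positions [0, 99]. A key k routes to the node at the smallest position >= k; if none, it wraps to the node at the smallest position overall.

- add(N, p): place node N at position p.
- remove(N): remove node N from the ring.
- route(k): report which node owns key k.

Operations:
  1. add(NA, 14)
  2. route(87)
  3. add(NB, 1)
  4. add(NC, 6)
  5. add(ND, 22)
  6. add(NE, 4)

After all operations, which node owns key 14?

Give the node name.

Answer: NA

Derivation:
Op 1: add NA@14 -> ring=[14:NA]
Op 2: route key 87: none >= 87, wrap to smallest pos 14 -> NA
Op 3: add NB@1 -> ring=[1:NB,14:NA]
Op 4: add NC@6 -> ring=[1:NB,6:NC,14:NA]
Op 5: add ND@22 -> ring=[1:NB,6:NC,14:NA,22:ND]
Op 6: add NE@4 -> ring=[1:NB,4:NE,6:NC,14:NA,22:ND]
Final route key 14: smallest pos >= 14 is 14 -> NA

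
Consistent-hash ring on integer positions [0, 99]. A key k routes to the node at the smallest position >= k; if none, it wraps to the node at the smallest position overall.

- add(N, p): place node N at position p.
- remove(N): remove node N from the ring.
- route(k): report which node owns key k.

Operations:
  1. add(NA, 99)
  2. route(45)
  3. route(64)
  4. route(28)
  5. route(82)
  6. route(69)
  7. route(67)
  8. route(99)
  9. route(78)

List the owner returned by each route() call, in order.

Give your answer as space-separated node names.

Answer: NA NA NA NA NA NA NA NA

Derivation:
Op 1: add NA@99 -> ring=[99:NA]
Op 2: route key 45: smallest pos >= 45 is 99 -> NA
Op 3: route key 64: smallest pos >= 64 is 99 -> NA
Op 4: route key 28: smallest pos >= 28 is 99 -> NA
Op 5: route key 82: smallest pos >= 82 is 99 -> NA
Op 6: route key 69: smallest pos >= 69 is 99 -> NA
Op 7: route key 67: smallest pos >= 67 is 99 -> NA
Op 8: route key 99: smallest pos >= 99 is 99 -> NA
Op 9: route key 78: smallest pos >= 78 is 99 -> NA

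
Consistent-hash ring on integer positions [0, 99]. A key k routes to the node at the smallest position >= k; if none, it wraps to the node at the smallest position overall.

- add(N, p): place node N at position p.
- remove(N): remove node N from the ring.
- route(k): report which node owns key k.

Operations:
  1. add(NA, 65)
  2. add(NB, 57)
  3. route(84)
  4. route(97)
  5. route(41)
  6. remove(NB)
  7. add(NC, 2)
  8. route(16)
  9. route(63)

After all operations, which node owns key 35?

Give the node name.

Op 1: add NA@65 -> ring=[65:NA]
Op 2: add NB@57 -> ring=[57:NB,65:NA]
Op 3: route key 84: none >= 84, wrap to smallest pos 57 -> NB
Op 4: route key 97: none >= 97, wrap to smallest pos 57 -> NB
Op 5: route key 41: smallest pos >= 41 is 57 -> NB
Op 6: remove NB -> ring=[65:NA]
Op 7: add NC@2 -> ring=[2:NC,65:NA]
Op 8: route key 16: smallest pos >= 16 is 65 -> NA
Op 9: route key 63: smallest pos >= 63 is 65 -> NA
Final route key 35: smallest pos >= 35 is 65 -> NA

Answer: NA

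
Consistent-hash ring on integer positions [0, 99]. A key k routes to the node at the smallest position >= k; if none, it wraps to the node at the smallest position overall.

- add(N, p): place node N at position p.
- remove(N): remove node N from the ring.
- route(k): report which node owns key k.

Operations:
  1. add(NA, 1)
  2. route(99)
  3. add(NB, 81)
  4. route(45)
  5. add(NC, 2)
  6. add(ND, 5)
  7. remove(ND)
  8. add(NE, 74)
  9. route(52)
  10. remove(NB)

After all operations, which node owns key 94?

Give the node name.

Answer: NA

Derivation:
Op 1: add NA@1 -> ring=[1:NA]
Op 2: route key 99: none >= 99, wrap to smallest pos 1 -> NA
Op 3: add NB@81 -> ring=[1:NA,81:NB]
Op 4: route key 45: smallest pos >= 45 is 81 -> NB
Op 5: add NC@2 -> ring=[1:NA,2:NC,81:NB]
Op 6: add ND@5 -> ring=[1:NA,2:NC,5:ND,81:NB]
Op 7: remove ND -> ring=[1:NA,2:NC,81:NB]
Op 8: add NE@74 -> ring=[1:NA,2:NC,74:NE,81:NB]
Op 9: route key 52: smallest pos >= 52 is 74 -> NE
Op 10: remove NB -> ring=[1:NA,2:NC,74:NE]
Final route key 94: none >= 94, wrap to smallest pos 1 -> NA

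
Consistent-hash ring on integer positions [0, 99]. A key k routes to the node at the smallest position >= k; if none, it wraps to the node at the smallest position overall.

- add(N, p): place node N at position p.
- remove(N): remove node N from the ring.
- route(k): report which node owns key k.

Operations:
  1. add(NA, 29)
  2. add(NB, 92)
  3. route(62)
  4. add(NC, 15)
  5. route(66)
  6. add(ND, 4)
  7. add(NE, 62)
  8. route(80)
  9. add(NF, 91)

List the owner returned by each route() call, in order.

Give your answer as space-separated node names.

Op 1: add NA@29 -> ring=[29:NA]
Op 2: add NB@92 -> ring=[29:NA,92:NB]
Op 3: route key 62: smallest pos >= 62 is 92 -> NB
Op 4: add NC@15 -> ring=[15:NC,29:NA,92:NB]
Op 5: route key 66: smallest pos >= 66 is 92 -> NB
Op 6: add ND@4 -> ring=[4:ND,15:NC,29:NA,92:NB]
Op 7: add NE@62 -> ring=[4:ND,15:NC,29:NA,62:NE,92:NB]
Op 8: route key 80: smallest pos >= 80 is 92 -> NB
Op 9: add NF@91 -> ring=[4:ND,15:NC,29:NA,62:NE,91:NF,92:NB]

Answer: NB NB NB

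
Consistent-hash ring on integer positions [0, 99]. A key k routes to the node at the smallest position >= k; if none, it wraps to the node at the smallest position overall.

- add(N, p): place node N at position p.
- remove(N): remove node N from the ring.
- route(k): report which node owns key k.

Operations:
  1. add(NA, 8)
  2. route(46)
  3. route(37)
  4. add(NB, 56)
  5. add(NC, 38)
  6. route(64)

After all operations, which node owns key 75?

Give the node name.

Answer: NA

Derivation:
Op 1: add NA@8 -> ring=[8:NA]
Op 2: route key 46: none >= 46, wrap to smallest pos 8 -> NA
Op 3: route key 37: none >= 37, wrap to smallest pos 8 -> NA
Op 4: add NB@56 -> ring=[8:NA,56:NB]
Op 5: add NC@38 -> ring=[8:NA,38:NC,56:NB]
Op 6: route key 64: none >= 64, wrap to smallest pos 8 -> NA
Final route key 75: none >= 75, wrap to smallest pos 8 -> NA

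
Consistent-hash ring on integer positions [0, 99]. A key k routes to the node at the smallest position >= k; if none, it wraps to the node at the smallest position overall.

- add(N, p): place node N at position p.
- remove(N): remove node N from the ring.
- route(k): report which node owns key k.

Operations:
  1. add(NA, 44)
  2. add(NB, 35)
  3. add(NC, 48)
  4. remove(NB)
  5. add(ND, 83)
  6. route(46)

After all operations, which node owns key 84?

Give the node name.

Answer: NA

Derivation:
Op 1: add NA@44 -> ring=[44:NA]
Op 2: add NB@35 -> ring=[35:NB,44:NA]
Op 3: add NC@48 -> ring=[35:NB,44:NA,48:NC]
Op 4: remove NB -> ring=[44:NA,48:NC]
Op 5: add ND@83 -> ring=[44:NA,48:NC,83:ND]
Op 6: route key 46: smallest pos >= 46 is 48 -> NC
Final route key 84: none >= 84, wrap to smallest pos 44 -> NA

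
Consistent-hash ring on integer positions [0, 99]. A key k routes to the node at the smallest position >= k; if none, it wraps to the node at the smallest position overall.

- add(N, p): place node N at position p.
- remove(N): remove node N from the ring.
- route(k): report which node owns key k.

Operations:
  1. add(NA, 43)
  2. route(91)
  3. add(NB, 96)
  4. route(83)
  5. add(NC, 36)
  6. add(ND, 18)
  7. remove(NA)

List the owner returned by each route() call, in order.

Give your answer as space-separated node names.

Answer: NA NB

Derivation:
Op 1: add NA@43 -> ring=[43:NA]
Op 2: route key 91: none >= 91, wrap to smallest pos 43 -> NA
Op 3: add NB@96 -> ring=[43:NA,96:NB]
Op 4: route key 83: smallest pos >= 83 is 96 -> NB
Op 5: add NC@36 -> ring=[36:NC,43:NA,96:NB]
Op 6: add ND@18 -> ring=[18:ND,36:NC,43:NA,96:NB]
Op 7: remove NA -> ring=[18:ND,36:NC,96:NB]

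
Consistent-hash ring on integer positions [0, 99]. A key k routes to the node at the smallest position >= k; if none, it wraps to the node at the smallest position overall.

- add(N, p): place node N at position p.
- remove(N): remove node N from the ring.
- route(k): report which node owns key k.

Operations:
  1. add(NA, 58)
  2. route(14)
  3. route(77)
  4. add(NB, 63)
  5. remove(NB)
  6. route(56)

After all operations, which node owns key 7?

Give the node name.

Answer: NA

Derivation:
Op 1: add NA@58 -> ring=[58:NA]
Op 2: route key 14: smallest pos >= 14 is 58 -> NA
Op 3: route key 77: none >= 77, wrap to smallest pos 58 -> NA
Op 4: add NB@63 -> ring=[58:NA,63:NB]
Op 5: remove NB -> ring=[58:NA]
Op 6: route key 56: smallest pos >= 56 is 58 -> NA
Final route key 7: smallest pos >= 7 is 58 -> NA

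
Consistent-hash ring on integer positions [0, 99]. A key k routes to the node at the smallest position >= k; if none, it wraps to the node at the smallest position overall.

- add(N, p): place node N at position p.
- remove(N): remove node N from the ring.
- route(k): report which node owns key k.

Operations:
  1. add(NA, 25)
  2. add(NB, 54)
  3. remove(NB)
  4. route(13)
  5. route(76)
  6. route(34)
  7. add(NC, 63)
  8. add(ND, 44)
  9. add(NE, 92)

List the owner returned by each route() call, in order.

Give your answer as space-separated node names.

Answer: NA NA NA

Derivation:
Op 1: add NA@25 -> ring=[25:NA]
Op 2: add NB@54 -> ring=[25:NA,54:NB]
Op 3: remove NB -> ring=[25:NA]
Op 4: route key 13: smallest pos >= 13 is 25 -> NA
Op 5: route key 76: none >= 76, wrap to smallest pos 25 -> NA
Op 6: route key 34: none >= 34, wrap to smallest pos 25 -> NA
Op 7: add NC@63 -> ring=[25:NA,63:NC]
Op 8: add ND@44 -> ring=[25:NA,44:ND,63:NC]
Op 9: add NE@92 -> ring=[25:NA,44:ND,63:NC,92:NE]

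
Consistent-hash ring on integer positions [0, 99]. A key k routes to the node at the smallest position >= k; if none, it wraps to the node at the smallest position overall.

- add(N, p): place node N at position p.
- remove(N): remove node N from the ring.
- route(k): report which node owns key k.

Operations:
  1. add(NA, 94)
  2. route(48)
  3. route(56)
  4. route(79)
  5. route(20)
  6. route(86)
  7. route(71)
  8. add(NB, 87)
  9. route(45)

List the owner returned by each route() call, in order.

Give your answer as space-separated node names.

Answer: NA NA NA NA NA NA NB

Derivation:
Op 1: add NA@94 -> ring=[94:NA]
Op 2: route key 48: smallest pos >= 48 is 94 -> NA
Op 3: route key 56: smallest pos >= 56 is 94 -> NA
Op 4: route key 79: smallest pos >= 79 is 94 -> NA
Op 5: route key 20: smallest pos >= 20 is 94 -> NA
Op 6: route key 86: smallest pos >= 86 is 94 -> NA
Op 7: route key 71: smallest pos >= 71 is 94 -> NA
Op 8: add NB@87 -> ring=[87:NB,94:NA]
Op 9: route key 45: smallest pos >= 45 is 87 -> NB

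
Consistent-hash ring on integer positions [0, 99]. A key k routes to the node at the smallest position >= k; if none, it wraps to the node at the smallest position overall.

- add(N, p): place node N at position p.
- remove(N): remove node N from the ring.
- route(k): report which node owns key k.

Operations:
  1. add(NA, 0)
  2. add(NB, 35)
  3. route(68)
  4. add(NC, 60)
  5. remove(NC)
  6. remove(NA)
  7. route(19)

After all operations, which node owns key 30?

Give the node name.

Op 1: add NA@0 -> ring=[0:NA]
Op 2: add NB@35 -> ring=[0:NA,35:NB]
Op 3: route key 68: none >= 68, wrap to smallest pos 0 -> NA
Op 4: add NC@60 -> ring=[0:NA,35:NB,60:NC]
Op 5: remove NC -> ring=[0:NA,35:NB]
Op 6: remove NA -> ring=[35:NB]
Op 7: route key 19: smallest pos >= 19 is 35 -> NB
Final route key 30: smallest pos >= 30 is 35 -> NB

Answer: NB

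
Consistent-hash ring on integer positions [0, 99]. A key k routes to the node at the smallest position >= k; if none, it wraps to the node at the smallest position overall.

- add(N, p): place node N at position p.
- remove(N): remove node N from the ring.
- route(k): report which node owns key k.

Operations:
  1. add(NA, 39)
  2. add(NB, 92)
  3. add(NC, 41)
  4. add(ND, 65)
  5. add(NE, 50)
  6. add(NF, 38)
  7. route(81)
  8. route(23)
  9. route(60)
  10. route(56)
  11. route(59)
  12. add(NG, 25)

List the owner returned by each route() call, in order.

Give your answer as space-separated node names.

Answer: NB NF ND ND ND

Derivation:
Op 1: add NA@39 -> ring=[39:NA]
Op 2: add NB@92 -> ring=[39:NA,92:NB]
Op 3: add NC@41 -> ring=[39:NA,41:NC,92:NB]
Op 4: add ND@65 -> ring=[39:NA,41:NC,65:ND,92:NB]
Op 5: add NE@50 -> ring=[39:NA,41:NC,50:NE,65:ND,92:NB]
Op 6: add NF@38 -> ring=[38:NF,39:NA,41:NC,50:NE,65:ND,92:NB]
Op 7: route key 81: smallest pos >= 81 is 92 -> NB
Op 8: route key 23: smallest pos >= 23 is 38 -> NF
Op 9: route key 60: smallest pos >= 60 is 65 -> ND
Op 10: route key 56: smallest pos >= 56 is 65 -> ND
Op 11: route key 59: smallest pos >= 59 is 65 -> ND
Op 12: add NG@25 -> ring=[25:NG,38:NF,39:NA,41:NC,50:NE,65:ND,92:NB]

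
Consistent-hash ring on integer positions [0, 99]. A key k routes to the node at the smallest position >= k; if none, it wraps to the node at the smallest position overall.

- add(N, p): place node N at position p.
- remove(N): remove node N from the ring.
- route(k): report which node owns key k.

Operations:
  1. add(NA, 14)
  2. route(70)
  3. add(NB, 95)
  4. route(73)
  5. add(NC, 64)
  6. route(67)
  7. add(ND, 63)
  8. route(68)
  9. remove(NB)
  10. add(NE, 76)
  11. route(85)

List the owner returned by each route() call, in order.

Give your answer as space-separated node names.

Answer: NA NB NB NB NA

Derivation:
Op 1: add NA@14 -> ring=[14:NA]
Op 2: route key 70: none >= 70, wrap to smallest pos 14 -> NA
Op 3: add NB@95 -> ring=[14:NA,95:NB]
Op 4: route key 73: smallest pos >= 73 is 95 -> NB
Op 5: add NC@64 -> ring=[14:NA,64:NC,95:NB]
Op 6: route key 67: smallest pos >= 67 is 95 -> NB
Op 7: add ND@63 -> ring=[14:NA,63:ND,64:NC,95:NB]
Op 8: route key 68: smallest pos >= 68 is 95 -> NB
Op 9: remove NB -> ring=[14:NA,63:ND,64:NC]
Op 10: add NE@76 -> ring=[14:NA,63:ND,64:NC,76:NE]
Op 11: route key 85: none >= 85, wrap to smallest pos 14 -> NA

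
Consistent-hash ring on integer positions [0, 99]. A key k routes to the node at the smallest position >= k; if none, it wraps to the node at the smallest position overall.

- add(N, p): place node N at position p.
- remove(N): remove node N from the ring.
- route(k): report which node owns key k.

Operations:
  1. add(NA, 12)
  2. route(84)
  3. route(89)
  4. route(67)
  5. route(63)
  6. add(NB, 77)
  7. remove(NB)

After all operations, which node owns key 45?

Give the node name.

Answer: NA

Derivation:
Op 1: add NA@12 -> ring=[12:NA]
Op 2: route key 84: none >= 84, wrap to smallest pos 12 -> NA
Op 3: route key 89: none >= 89, wrap to smallest pos 12 -> NA
Op 4: route key 67: none >= 67, wrap to smallest pos 12 -> NA
Op 5: route key 63: none >= 63, wrap to smallest pos 12 -> NA
Op 6: add NB@77 -> ring=[12:NA,77:NB]
Op 7: remove NB -> ring=[12:NA]
Final route key 45: none >= 45, wrap to smallest pos 12 -> NA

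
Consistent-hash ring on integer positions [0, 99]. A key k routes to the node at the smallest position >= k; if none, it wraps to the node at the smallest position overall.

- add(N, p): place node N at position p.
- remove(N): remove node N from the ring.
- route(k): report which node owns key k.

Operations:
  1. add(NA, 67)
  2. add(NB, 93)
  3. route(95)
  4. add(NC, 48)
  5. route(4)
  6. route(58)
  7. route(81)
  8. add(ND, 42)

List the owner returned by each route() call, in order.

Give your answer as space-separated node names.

Op 1: add NA@67 -> ring=[67:NA]
Op 2: add NB@93 -> ring=[67:NA,93:NB]
Op 3: route key 95: none >= 95, wrap to smallest pos 67 -> NA
Op 4: add NC@48 -> ring=[48:NC,67:NA,93:NB]
Op 5: route key 4: smallest pos >= 4 is 48 -> NC
Op 6: route key 58: smallest pos >= 58 is 67 -> NA
Op 7: route key 81: smallest pos >= 81 is 93 -> NB
Op 8: add ND@42 -> ring=[42:ND,48:NC,67:NA,93:NB]

Answer: NA NC NA NB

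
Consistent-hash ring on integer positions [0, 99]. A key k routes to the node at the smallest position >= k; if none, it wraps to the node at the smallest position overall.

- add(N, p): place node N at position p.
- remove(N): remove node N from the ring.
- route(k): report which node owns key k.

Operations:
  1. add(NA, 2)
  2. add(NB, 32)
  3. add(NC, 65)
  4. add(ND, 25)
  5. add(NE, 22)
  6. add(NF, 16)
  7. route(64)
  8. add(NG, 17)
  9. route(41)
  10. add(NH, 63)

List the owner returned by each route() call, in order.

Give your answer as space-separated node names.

Answer: NC NC

Derivation:
Op 1: add NA@2 -> ring=[2:NA]
Op 2: add NB@32 -> ring=[2:NA,32:NB]
Op 3: add NC@65 -> ring=[2:NA,32:NB,65:NC]
Op 4: add ND@25 -> ring=[2:NA,25:ND,32:NB,65:NC]
Op 5: add NE@22 -> ring=[2:NA,22:NE,25:ND,32:NB,65:NC]
Op 6: add NF@16 -> ring=[2:NA,16:NF,22:NE,25:ND,32:NB,65:NC]
Op 7: route key 64: smallest pos >= 64 is 65 -> NC
Op 8: add NG@17 -> ring=[2:NA,16:NF,17:NG,22:NE,25:ND,32:NB,65:NC]
Op 9: route key 41: smallest pos >= 41 is 65 -> NC
Op 10: add NH@63 -> ring=[2:NA,16:NF,17:NG,22:NE,25:ND,32:NB,63:NH,65:NC]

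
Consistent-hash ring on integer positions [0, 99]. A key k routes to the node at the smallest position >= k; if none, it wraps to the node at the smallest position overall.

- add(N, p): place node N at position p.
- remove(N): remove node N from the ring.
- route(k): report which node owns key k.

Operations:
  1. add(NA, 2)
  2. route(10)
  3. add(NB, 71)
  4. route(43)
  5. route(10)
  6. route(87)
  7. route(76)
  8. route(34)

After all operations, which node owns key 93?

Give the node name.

Answer: NA

Derivation:
Op 1: add NA@2 -> ring=[2:NA]
Op 2: route key 10: none >= 10, wrap to smallest pos 2 -> NA
Op 3: add NB@71 -> ring=[2:NA,71:NB]
Op 4: route key 43: smallest pos >= 43 is 71 -> NB
Op 5: route key 10: smallest pos >= 10 is 71 -> NB
Op 6: route key 87: none >= 87, wrap to smallest pos 2 -> NA
Op 7: route key 76: none >= 76, wrap to smallest pos 2 -> NA
Op 8: route key 34: smallest pos >= 34 is 71 -> NB
Final route key 93: none >= 93, wrap to smallest pos 2 -> NA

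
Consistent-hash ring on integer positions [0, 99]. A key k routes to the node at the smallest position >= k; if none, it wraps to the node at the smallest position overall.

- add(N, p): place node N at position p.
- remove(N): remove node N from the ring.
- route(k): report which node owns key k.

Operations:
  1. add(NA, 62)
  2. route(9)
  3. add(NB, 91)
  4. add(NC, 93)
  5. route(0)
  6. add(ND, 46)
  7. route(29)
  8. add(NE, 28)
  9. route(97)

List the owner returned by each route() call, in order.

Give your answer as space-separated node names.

Answer: NA NA ND NE

Derivation:
Op 1: add NA@62 -> ring=[62:NA]
Op 2: route key 9: smallest pos >= 9 is 62 -> NA
Op 3: add NB@91 -> ring=[62:NA,91:NB]
Op 4: add NC@93 -> ring=[62:NA,91:NB,93:NC]
Op 5: route key 0: smallest pos >= 0 is 62 -> NA
Op 6: add ND@46 -> ring=[46:ND,62:NA,91:NB,93:NC]
Op 7: route key 29: smallest pos >= 29 is 46 -> ND
Op 8: add NE@28 -> ring=[28:NE,46:ND,62:NA,91:NB,93:NC]
Op 9: route key 97: none >= 97, wrap to smallest pos 28 -> NE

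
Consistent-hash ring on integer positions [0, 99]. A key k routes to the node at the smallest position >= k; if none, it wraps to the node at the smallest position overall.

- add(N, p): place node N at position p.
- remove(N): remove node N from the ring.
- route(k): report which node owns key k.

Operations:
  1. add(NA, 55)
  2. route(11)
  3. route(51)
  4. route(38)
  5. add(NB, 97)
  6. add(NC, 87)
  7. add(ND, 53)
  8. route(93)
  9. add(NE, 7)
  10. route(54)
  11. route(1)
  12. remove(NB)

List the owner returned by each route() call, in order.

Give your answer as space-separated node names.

Op 1: add NA@55 -> ring=[55:NA]
Op 2: route key 11: smallest pos >= 11 is 55 -> NA
Op 3: route key 51: smallest pos >= 51 is 55 -> NA
Op 4: route key 38: smallest pos >= 38 is 55 -> NA
Op 5: add NB@97 -> ring=[55:NA,97:NB]
Op 6: add NC@87 -> ring=[55:NA,87:NC,97:NB]
Op 7: add ND@53 -> ring=[53:ND,55:NA,87:NC,97:NB]
Op 8: route key 93: smallest pos >= 93 is 97 -> NB
Op 9: add NE@7 -> ring=[7:NE,53:ND,55:NA,87:NC,97:NB]
Op 10: route key 54: smallest pos >= 54 is 55 -> NA
Op 11: route key 1: smallest pos >= 1 is 7 -> NE
Op 12: remove NB -> ring=[7:NE,53:ND,55:NA,87:NC]

Answer: NA NA NA NB NA NE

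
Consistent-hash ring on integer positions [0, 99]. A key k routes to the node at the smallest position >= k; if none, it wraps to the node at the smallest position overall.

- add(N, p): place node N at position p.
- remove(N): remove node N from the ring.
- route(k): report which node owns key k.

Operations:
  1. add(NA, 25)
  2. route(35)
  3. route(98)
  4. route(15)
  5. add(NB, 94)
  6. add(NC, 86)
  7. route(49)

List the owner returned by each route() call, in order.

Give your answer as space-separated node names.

Answer: NA NA NA NC

Derivation:
Op 1: add NA@25 -> ring=[25:NA]
Op 2: route key 35: none >= 35, wrap to smallest pos 25 -> NA
Op 3: route key 98: none >= 98, wrap to smallest pos 25 -> NA
Op 4: route key 15: smallest pos >= 15 is 25 -> NA
Op 5: add NB@94 -> ring=[25:NA,94:NB]
Op 6: add NC@86 -> ring=[25:NA,86:NC,94:NB]
Op 7: route key 49: smallest pos >= 49 is 86 -> NC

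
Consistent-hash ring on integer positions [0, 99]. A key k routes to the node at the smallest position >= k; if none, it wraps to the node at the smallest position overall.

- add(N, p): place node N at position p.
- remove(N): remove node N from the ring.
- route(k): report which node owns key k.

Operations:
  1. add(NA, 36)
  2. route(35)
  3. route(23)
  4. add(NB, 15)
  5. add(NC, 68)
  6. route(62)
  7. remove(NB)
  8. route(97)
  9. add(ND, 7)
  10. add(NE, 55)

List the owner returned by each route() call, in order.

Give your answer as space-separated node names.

Answer: NA NA NC NA

Derivation:
Op 1: add NA@36 -> ring=[36:NA]
Op 2: route key 35: smallest pos >= 35 is 36 -> NA
Op 3: route key 23: smallest pos >= 23 is 36 -> NA
Op 4: add NB@15 -> ring=[15:NB,36:NA]
Op 5: add NC@68 -> ring=[15:NB,36:NA,68:NC]
Op 6: route key 62: smallest pos >= 62 is 68 -> NC
Op 7: remove NB -> ring=[36:NA,68:NC]
Op 8: route key 97: none >= 97, wrap to smallest pos 36 -> NA
Op 9: add ND@7 -> ring=[7:ND,36:NA,68:NC]
Op 10: add NE@55 -> ring=[7:ND,36:NA,55:NE,68:NC]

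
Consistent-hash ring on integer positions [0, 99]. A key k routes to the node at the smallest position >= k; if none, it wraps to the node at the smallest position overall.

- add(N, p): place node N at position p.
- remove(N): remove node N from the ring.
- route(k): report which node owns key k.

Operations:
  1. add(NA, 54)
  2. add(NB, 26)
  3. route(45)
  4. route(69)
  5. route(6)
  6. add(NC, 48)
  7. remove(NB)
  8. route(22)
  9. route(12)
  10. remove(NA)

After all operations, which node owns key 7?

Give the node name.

Answer: NC

Derivation:
Op 1: add NA@54 -> ring=[54:NA]
Op 2: add NB@26 -> ring=[26:NB,54:NA]
Op 3: route key 45: smallest pos >= 45 is 54 -> NA
Op 4: route key 69: none >= 69, wrap to smallest pos 26 -> NB
Op 5: route key 6: smallest pos >= 6 is 26 -> NB
Op 6: add NC@48 -> ring=[26:NB,48:NC,54:NA]
Op 7: remove NB -> ring=[48:NC,54:NA]
Op 8: route key 22: smallest pos >= 22 is 48 -> NC
Op 9: route key 12: smallest pos >= 12 is 48 -> NC
Op 10: remove NA -> ring=[48:NC]
Final route key 7: smallest pos >= 7 is 48 -> NC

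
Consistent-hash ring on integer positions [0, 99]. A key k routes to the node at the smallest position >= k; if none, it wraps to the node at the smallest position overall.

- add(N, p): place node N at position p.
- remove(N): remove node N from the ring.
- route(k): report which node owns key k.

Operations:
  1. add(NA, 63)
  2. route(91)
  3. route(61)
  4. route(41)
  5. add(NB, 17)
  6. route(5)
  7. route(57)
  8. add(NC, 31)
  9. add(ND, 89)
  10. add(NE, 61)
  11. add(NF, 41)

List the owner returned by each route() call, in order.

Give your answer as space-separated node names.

Op 1: add NA@63 -> ring=[63:NA]
Op 2: route key 91: none >= 91, wrap to smallest pos 63 -> NA
Op 3: route key 61: smallest pos >= 61 is 63 -> NA
Op 4: route key 41: smallest pos >= 41 is 63 -> NA
Op 5: add NB@17 -> ring=[17:NB,63:NA]
Op 6: route key 5: smallest pos >= 5 is 17 -> NB
Op 7: route key 57: smallest pos >= 57 is 63 -> NA
Op 8: add NC@31 -> ring=[17:NB,31:NC,63:NA]
Op 9: add ND@89 -> ring=[17:NB,31:NC,63:NA,89:ND]
Op 10: add NE@61 -> ring=[17:NB,31:NC,61:NE,63:NA,89:ND]
Op 11: add NF@41 -> ring=[17:NB,31:NC,41:NF,61:NE,63:NA,89:ND]

Answer: NA NA NA NB NA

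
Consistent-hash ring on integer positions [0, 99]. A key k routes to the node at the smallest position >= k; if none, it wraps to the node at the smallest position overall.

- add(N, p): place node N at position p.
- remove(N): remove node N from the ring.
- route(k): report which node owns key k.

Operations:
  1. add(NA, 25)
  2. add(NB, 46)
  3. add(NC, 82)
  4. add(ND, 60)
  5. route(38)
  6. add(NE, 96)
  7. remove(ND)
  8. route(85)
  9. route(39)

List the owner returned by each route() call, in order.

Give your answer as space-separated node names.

Answer: NB NE NB

Derivation:
Op 1: add NA@25 -> ring=[25:NA]
Op 2: add NB@46 -> ring=[25:NA,46:NB]
Op 3: add NC@82 -> ring=[25:NA,46:NB,82:NC]
Op 4: add ND@60 -> ring=[25:NA,46:NB,60:ND,82:NC]
Op 5: route key 38: smallest pos >= 38 is 46 -> NB
Op 6: add NE@96 -> ring=[25:NA,46:NB,60:ND,82:NC,96:NE]
Op 7: remove ND -> ring=[25:NA,46:NB,82:NC,96:NE]
Op 8: route key 85: smallest pos >= 85 is 96 -> NE
Op 9: route key 39: smallest pos >= 39 is 46 -> NB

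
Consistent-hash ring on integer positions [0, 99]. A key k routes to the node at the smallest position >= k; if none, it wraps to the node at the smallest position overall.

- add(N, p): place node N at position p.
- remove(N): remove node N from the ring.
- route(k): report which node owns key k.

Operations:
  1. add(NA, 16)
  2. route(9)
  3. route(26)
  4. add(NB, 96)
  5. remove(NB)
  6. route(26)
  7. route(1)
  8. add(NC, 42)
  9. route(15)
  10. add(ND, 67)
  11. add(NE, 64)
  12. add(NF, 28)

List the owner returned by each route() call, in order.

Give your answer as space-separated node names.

Answer: NA NA NA NA NA

Derivation:
Op 1: add NA@16 -> ring=[16:NA]
Op 2: route key 9: smallest pos >= 9 is 16 -> NA
Op 3: route key 26: none >= 26, wrap to smallest pos 16 -> NA
Op 4: add NB@96 -> ring=[16:NA,96:NB]
Op 5: remove NB -> ring=[16:NA]
Op 6: route key 26: none >= 26, wrap to smallest pos 16 -> NA
Op 7: route key 1: smallest pos >= 1 is 16 -> NA
Op 8: add NC@42 -> ring=[16:NA,42:NC]
Op 9: route key 15: smallest pos >= 15 is 16 -> NA
Op 10: add ND@67 -> ring=[16:NA,42:NC,67:ND]
Op 11: add NE@64 -> ring=[16:NA,42:NC,64:NE,67:ND]
Op 12: add NF@28 -> ring=[16:NA,28:NF,42:NC,64:NE,67:ND]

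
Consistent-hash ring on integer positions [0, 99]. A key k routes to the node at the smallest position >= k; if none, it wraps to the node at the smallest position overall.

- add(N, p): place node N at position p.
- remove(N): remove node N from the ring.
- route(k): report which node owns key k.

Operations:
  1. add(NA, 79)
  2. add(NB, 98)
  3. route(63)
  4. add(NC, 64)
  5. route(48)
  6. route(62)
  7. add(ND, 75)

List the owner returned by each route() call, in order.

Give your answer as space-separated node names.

Answer: NA NC NC

Derivation:
Op 1: add NA@79 -> ring=[79:NA]
Op 2: add NB@98 -> ring=[79:NA,98:NB]
Op 3: route key 63: smallest pos >= 63 is 79 -> NA
Op 4: add NC@64 -> ring=[64:NC,79:NA,98:NB]
Op 5: route key 48: smallest pos >= 48 is 64 -> NC
Op 6: route key 62: smallest pos >= 62 is 64 -> NC
Op 7: add ND@75 -> ring=[64:NC,75:ND,79:NA,98:NB]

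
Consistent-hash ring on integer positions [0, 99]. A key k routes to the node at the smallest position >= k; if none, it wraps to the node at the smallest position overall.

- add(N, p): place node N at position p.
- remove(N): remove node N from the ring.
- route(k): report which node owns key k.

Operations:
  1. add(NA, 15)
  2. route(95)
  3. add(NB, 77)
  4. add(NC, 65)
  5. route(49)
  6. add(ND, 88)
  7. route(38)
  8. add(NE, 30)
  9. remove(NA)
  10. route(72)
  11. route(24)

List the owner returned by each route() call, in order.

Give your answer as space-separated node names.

Answer: NA NC NC NB NE

Derivation:
Op 1: add NA@15 -> ring=[15:NA]
Op 2: route key 95: none >= 95, wrap to smallest pos 15 -> NA
Op 3: add NB@77 -> ring=[15:NA,77:NB]
Op 4: add NC@65 -> ring=[15:NA,65:NC,77:NB]
Op 5: route key 49: smallest pos >= 49 is 65 -> NC
Op 6: add ND@88 -> ring=[15:NA,65:NC,77:NB,88:ND]
Op 7: route key 38: smallest pos >= 38 is 65 -> NC
Op 8: add NE@30 -> ring=[15:NA,30:NE,65:NC,77:NB,88:ND]
Op 9: remove NA -> ring=[30:NE,65:NC,77:NB,88:ND]
Op 10: route key 72: smallest pos >= 72 is 77 -> NB
Op 11: route key 24: smallest pos >= 24 is 30 -> NE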